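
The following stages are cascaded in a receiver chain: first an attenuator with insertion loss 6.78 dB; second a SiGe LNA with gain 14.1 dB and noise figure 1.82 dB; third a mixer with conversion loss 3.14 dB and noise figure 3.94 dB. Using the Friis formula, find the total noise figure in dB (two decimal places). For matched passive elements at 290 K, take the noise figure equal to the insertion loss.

8.76 dB

Convert to linear (a loss of L dB is a gain of −L dB): F_i = 10^(NF_i/10), G_i = 10^(G_i,dB/10)
  Stage 1: F_1 = 10^(6.78/10) = 4.764, G_1 = 10^(−6.78/10) = 0.2099
  Stage 2: F_2 = 10^(1.82/10) = 1.521, G_2 = 10^(14.1/10) = 25.70
  Stage 3: F_3 = 10^(3.94/10) = 2.477, G_3 = 10^(−3.14/10) = 0.4853
Friis cascade:
  F = 4.764 + (1.521 − 1)/0.2099 + (2.477 − 1)/5.395 = 7.518
NF = 10 log₁₀(7.518) = 8.76 dB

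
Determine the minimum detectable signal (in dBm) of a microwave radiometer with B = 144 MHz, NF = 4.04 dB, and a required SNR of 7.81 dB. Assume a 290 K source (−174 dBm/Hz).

Sensitivity = −174 + 10 log₁₀(B) + NF + SNR_min
= −174 + 81.58 + 4.04 + 7.81
= −80.57 dBm → −80.6 dBm

−80.6 dBm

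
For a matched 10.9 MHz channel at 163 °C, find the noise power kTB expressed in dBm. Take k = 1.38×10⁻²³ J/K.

−101.8 dBm

T = 163 °C + 273.15 = 436.15 K
P_n = kTB = 1.38×10⁻²³ × 436.15 × 1.09×10⁷ = 6.56×10⁻¹⁴ W
In dBm: 10 log₁₀(6.56×10⁻¹⁴ / 10⁻³) = −101.8 dBm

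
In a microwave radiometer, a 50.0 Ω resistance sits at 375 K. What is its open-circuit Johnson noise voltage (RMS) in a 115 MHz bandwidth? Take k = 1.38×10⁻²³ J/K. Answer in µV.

10.9 µV

V_n = √(4kTRB)
4kTRB = 4 × 1.38×10⁻²³ × 375 × 5.00×10¹ × 1.15×10⁸ = 1.19×10⁻¹⁰ V²
V_n = √(1.19×10⁻¹⁰) = 1.09×10⁻⁵ V = 10.9 µV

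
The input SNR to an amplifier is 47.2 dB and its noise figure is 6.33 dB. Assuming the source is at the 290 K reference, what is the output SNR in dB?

By definition F = SNR_in/SNR_out, so in dB: SNR_out = SNR_in − NF
SNR_out = 47.2 − 6.33 = 40.87 dB

40.87 dB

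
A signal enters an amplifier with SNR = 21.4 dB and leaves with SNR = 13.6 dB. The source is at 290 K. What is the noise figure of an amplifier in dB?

NF (dB) = SNR_in(dB) − SNR_out(dB) when the source is at T₀
NF = 21.4 − 13.6 = 7.8 dB

7.8 dB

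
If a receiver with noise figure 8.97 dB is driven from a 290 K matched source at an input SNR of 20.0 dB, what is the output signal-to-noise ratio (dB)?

11.03 dB

By definition F = SNR_in/SNR_out, so in dB: SNR_out = SNR_in − NF
SNR_out = 20.0 − 8.97 = 11.03 dB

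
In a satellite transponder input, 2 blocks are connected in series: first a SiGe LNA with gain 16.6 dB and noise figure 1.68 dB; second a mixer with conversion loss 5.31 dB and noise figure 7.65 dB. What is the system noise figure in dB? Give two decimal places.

1.98 dB

Convert to linear (a loss of L dB is a gain of −L dB): F_i = 10^(NF_i/10), G_i = 10^(G_i,dB/10)
  Stage 1: F_1 = 10^(1.68/10) = 1.472, G_1 = 10^(16.6/10) = 45.71
  Stage 2: F_2 = 10^(7.65/10) = 5.821, G_2 = 10^(−5.31/10) = 0.2944
Friis cascade:
  F = 1.472 + (5.821 − 1)/45.71 = 1.578
NF = 10 log₁₀(1.578) = 1.98 dB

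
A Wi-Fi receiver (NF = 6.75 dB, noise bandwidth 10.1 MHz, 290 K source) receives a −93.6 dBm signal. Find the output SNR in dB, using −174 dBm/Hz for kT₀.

Noise floor: N = −174 + 10 log₁₀(B) + NF
10 log₁₀(1.01×10⁷) = 70.04 dB
N = −174 + 70.04 + 6.75 = −97.21 dBm
SNR = P_sig − N = −93.6 − (−97.21) = 3.61 dB → 3.6 dB

3.6 dB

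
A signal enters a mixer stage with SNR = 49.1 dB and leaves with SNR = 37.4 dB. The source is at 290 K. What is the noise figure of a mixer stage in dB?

NF (dB) = SNR_in(dB) − SNR_out(dB) when the source is at T₀
NF = 49.1 − 37.4 = 11.7 dB

11.7 dB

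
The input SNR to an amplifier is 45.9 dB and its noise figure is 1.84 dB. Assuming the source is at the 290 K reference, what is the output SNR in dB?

By definition F = SNR_in/SNR_out, so in dB: SNR_out = SNR_in − NF
SNR_out = 45.9 − 1.84 = 44.06 dB

44.06 dB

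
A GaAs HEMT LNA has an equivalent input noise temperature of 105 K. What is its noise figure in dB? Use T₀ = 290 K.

1.34 dB

F = 1 + T_e/T₀ = 1 + 105/290 = 1.36207
NF = 10 log₁₀(1.36207) = 1.34 dB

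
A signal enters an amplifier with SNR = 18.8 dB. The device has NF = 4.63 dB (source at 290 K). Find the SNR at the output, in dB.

14.17 dB

By definition F = SNR_in/SNR_out, so in dB: SNR_out = SNR_in − NF
SNR_out = 18.8 − 4.63 = 14.17 dB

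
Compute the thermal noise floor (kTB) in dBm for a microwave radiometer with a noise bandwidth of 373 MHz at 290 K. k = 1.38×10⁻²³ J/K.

−88.3 dBm

P_n = kTB = 1.38×10⁻²³ × 290 × 3.73×10⁸ = 1.49×10⁻¹² W
In dBm: 10 log₁₀(1.49×10⁻¹² / 10⁻³) = −88.3 dBm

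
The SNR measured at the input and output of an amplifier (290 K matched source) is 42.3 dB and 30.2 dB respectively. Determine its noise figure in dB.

NF (dB) = SNR_in(dB) − SNR_out(dB) when the source is at T₀
NF = 42.3 − 30.2 = 12.1 dB

12.1 dB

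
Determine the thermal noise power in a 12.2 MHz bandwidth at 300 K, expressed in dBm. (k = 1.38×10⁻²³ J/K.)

P_n = kTB = 1.38×10⁻²³ × 300 × 1.22×10⁷ = 5.05×10⁻¹⁴ W
In dBm: 10 log₁₀(5.05×10⁻¹⁴ / 10⁻³) = −103.0 dBm

−103.0 dBm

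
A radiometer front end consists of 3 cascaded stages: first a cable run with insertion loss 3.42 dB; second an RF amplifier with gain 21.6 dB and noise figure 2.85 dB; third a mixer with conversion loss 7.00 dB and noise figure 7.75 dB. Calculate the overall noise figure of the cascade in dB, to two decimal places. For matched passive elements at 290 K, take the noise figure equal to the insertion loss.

Convert to linear (a loss of L dB is a gain of −L dB): F_i = 10^(NF_i/10), G_i = 10^(G_i,dB/10)
  Stage 1: F_1 = 10^(3.42/10) = 2.198, G_1 = 10^(−3.42/10) = 0.4550
  Stage 2: F_2 = 10^(2.85/10) = 1.928, G_2 = 10^(21.6/10) = 144.5
  Stage 3: F_3 = 10^(7.75/10) = 5.957, G_3 = 10^(−7.00/10) = 0.1995
Friis cascade:
  F = 2.198 + (1.928 − 1)/0.4550 + (5.957 − 1)/65.77 = 4.312
NF = 10 log₁₀(4.312) = 6.35 dB

6.35 dB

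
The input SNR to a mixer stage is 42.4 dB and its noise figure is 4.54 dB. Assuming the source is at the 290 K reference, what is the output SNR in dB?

By definition F = SNR_in/SNR_out, so in dB: SNR_out = SNR_in − NF
SNR_out = 42.4 − 4.54 = 37.86 dB

37.86 dB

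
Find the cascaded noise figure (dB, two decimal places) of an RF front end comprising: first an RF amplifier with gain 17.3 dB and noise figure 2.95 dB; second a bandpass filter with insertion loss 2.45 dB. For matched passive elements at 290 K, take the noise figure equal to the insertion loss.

Convert to linear (a loss of L dB is a gain of −L dB): F_i = 10^(NF_i/10), G_i = 10^(G_i,dB/10)
  Stage 1: F_1 = 10^(2.95/10) = 1.972, G_1 = 10^(17.3/10) = 53.70
  Stage 2: F_2 = 10^(2.45/10) = 1.758, G_2 = 10^(−2.45/10) = 0.5689
Friis cascade:
  F = 1.972 + (1.758 − 1)/53.70 = 1.987
NF = 10 log₁₀(1.987) = 2.98 dB

2.98 dB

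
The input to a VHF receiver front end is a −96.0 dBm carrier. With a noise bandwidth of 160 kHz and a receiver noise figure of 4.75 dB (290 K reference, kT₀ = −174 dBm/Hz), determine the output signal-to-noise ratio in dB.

Noise floor: N = −174 + 10 log₁₀(B) + NF
10 log₁₀(1.60×10⁵) = 52.04 dB
N = −174 + 52.04 + 4.75 = −117.21 dBm
SNR = P_sig − N = −96.0 − (−117.21) = 21.21 dB → 21.2 dB

21.2 dB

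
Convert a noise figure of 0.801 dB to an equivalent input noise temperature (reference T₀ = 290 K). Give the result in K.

58.7 K

F = 10^(0.801/10) = 1.20254
T_e = (F − 1)·T₀ = (1.20254 − 1) × 290 = 58.7 K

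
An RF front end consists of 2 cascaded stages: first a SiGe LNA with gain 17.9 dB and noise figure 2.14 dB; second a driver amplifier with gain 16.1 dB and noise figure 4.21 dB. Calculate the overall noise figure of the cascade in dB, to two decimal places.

2.21 dB

Convert to linear (a loss of L dB is a gain of −L dB): F_i = 10^(NF_i/10), G_i = 10^(G_i,dB/10)
  Stage 1: F_1 = 10^(2.14/10) = 1.637, G_1 = 10^(17.9/10) = 61.66
  Stage 2: F_2 = 10^(4.21/10) = 2.636, G_2 = 10^(16.1/10) = 40.74
Friis cascade:
  F = 1.637 + (2.636 − 1)/61.66 = 1.663
NF = 10 log₁₀(1.663) = 2.21 dB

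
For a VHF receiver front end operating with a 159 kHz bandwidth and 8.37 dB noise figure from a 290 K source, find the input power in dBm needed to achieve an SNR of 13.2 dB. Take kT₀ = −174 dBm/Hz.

−100.4 dBm

Sensitivity = −174 + 10 log₁₀(B) + NF + SNR_min
= −174 + 52.01 + 8.37 + 13.2
= −100.42 dBm → −100.4 dBm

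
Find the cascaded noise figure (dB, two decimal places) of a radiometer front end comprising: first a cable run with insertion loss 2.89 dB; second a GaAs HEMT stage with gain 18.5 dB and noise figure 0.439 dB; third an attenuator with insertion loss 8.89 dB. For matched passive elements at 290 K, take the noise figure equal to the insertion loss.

Convert to linear (a loss of L dB is a gain of −L dB): F_i = 10^(NF_i/10), G_i = 10^(G_i,dB/10)
  Stage 1: F_1 = 10^(2.89/10) = 1.945, G_1 = 10^(−2.89/10) = 0.5140
  Stage 2: F_2 = 10^(0.439/10) = 1.106, G_2 = 10^(18.5/10) = 70.79
  Stage 3: F_3 = 10^(8.89/10) = 7.745, G_3 = 10^(−8.89/10) = 0.1291
Friis cascade:
  F = 1.945 + (1.106 − 1)/0.5140 + (7.745 − 1)/36.39 = 2.338
NF = 10 log₁₀(2.338) = 3.69 dB

3.69 dB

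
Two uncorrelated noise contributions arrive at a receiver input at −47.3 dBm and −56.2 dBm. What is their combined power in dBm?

−46.8 dBm

Convert to linear, add, convert back:
P₁ = 1.86×10⁻⁸ W, P₂ = 2.40×10⁻⁹ W
P_tot = 2.10×10⁻⁸ W → 10 log₁₀(P_tot / 10⁻³) = −46.8 dBm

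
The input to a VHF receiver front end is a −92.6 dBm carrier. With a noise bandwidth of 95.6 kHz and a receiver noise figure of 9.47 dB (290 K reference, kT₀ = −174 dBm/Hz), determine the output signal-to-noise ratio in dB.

22.1 dB

Noise floor: N = −174 + 10 log₁₀(B) + NF
10 log₁₀(9.56×10⁴) = 49.8 dB
N = −174 + 49.8 + 9.47 = −114.73 dBm
SNR = P_sig − N = −92.6 − (−114.73) = 22.13 dB → 22.1 dB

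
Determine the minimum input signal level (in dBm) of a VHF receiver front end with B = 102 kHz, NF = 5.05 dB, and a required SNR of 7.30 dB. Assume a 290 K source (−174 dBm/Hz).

−111.6 dBm

Sensitivity = −174 + 10 log₁₀(B) + NF + SNR_min
= −174 + 50.09 + 5.05 + 7.30
= −111.56 dBm → −111.6 dBm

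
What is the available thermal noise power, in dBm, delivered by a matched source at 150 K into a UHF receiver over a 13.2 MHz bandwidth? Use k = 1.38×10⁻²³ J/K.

P_n = kTB = 1.38×10⁻²³ × 150 × 1.32×10⁷ = 2.73×10⁻¹⁴ W
In dBm: 10 log₁₀(2.73×10⁻¹⁴ / 10⁻³) = −105.6 dBm

−105.6 dBm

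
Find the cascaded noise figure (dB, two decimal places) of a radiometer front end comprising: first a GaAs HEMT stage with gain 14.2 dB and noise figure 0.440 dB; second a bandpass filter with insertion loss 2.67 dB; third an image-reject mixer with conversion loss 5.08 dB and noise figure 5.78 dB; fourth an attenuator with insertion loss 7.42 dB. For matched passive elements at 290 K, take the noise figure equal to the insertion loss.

3.73 dB

Convert to linear (a loss of L dB is a gain of −L dB): F_i = 10^(NF_i/10), G_i = 10^(G_i,dB/10)
  Stage 1: F_1 = 10^(0.440/10) = 1.107, G_1 = 10^(14.2/10) = 26.30
  Stage 2: F_2 = 10^(2.67/10) = 1.849, G_2 = 10^(−2.67/10) = 0.5408
  Stage 3: F_3 = 10^(5.78/10) = 3.784, G_3 = 10^(−5.08/10) = 0.3105
  Stage 4: F_4 = 10^(7.42/10) = 5.521, G_4 = 10^(−7.42/10) = 0.1811
Friis cascade:
  F = 1.107 + (1.849 − 1)/26.30 + (3.784 − 1)/14.22 + (5.521 − 1)/4.416 = 2.358
NF = 10 log₁₀(2.358) = 3.73 dB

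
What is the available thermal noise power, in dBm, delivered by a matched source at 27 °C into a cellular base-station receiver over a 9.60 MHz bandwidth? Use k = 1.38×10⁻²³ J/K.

−104.0 dBm

T = 27 °C + 273.15 = 300.15 K
P_n = kTB = 1.38×10⁻²³ × 300.15 × 9.60×10⁶ = 3.98×10⁻¹⁴ W
In dBm: 10 log₁₀(3.98×10⁻¹⁴ / 10⁻³) = −104.0 dBm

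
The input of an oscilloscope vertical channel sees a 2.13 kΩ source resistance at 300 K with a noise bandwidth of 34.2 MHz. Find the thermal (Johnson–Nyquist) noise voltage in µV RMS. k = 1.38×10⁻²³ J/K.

V_n = √(4kTRB)
4kTRB = 4 × 1.38×10⁻²³ × 300 × 2.13×10³ × 3.42×10⁷ = 1.21×10⁻⁹ V²
V_n = √(1.21×10⁻⁹) = 3.47×10⁻⁵ V = 34.7 µV

34.7 µV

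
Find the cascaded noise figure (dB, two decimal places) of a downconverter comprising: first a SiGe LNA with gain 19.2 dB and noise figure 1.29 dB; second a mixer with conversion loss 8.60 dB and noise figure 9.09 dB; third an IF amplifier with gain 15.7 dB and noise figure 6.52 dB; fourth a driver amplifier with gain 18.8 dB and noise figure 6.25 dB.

Convert to linear (a loss of L dB is a gain of −L dB): F_i = 10^(NF_i/10), G_i = 10^(G_i,dB/10)
  Stage 1: F_1 = 10^(1.29/10) = 1.346, G_1 = 10^(19.2/10) = 83.18
  Stage 2: F_2 = 10^(9.09/10) = 8.110, G_2 = 10^(−8.60/10) = 0.1380
  Stage 3: F_3 = 10^(6.52/10) = 4.487, G_3 = 10^(15.7/10) = 37.15
  Stage 4: F_4 = 10^(6.25/10) = 4.217, G_4 = 10^(18.8/10) = 75.86
Friis cascade:
  F = 1.346 + (8.110 − 1)/83.18 + (4.487 − 1)/11.48 + (4.217 − 1)/426.6 = 1.743
NF = 10 log₁₀(1.743) = 2.41 dB

2.41 dB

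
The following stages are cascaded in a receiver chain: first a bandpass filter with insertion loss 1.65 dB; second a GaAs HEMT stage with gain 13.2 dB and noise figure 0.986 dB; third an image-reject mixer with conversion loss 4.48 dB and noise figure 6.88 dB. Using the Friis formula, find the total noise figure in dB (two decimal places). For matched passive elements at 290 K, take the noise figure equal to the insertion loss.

3.23 dB

Convert to linear (a loss of L dB is a gain of −L dB): F_i = 10^(NF_i/10), G_i = 10^(G_i,dB/10)
  Stage 1: F_1 = 10^(1.65/10) = 1.462, G_1 = 10^(−1.65/10) = 0.6839
  Stage 2: F_2 = 10^(0.986/10) = 1.255, G_2 = 10^(13.2/10) = 20.89
  Stage 3: F_3 = 10^(6.88/10) = 4.875, G_3 = 10^(−4.48/10) = 0.3565
Friis cascade:
  F = 1.462 + (1.255 − 1)/0.6839 + (4.875 − 1)/14.29 = 2.106
NF = 10 log₁₀(2.106) = 3.23 dB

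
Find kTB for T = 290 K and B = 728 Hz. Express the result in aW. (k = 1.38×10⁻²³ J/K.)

P_n = kTB = 1.38×10⁻²³ × 290 × 7.28×10² = 2.91×10⁻¹⁸ W = 2.91 aW

2.91 aW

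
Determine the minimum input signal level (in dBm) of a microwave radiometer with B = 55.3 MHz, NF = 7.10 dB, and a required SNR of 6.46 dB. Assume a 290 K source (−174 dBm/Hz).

Sensitivity = −174 + 10 log₁₀(B) + NF + SNR_min
= −174 + 77.43 + 7.10 + 6.46
= −83.01 dBm → −83.0 dBm

−83.0 dBm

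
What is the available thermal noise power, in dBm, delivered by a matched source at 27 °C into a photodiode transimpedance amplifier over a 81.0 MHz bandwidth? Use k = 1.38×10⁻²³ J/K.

T = 27 °C + 273.15 = 300.15 K
P_n = kTB = 1.38×10⁻²³ × 300.15 × 8.10×10⁷ = 3.36×10⁻¹³ W
In dBm: 10 log₁₀(3.36×10⁻¹³ / 10⁻³) = −94.7 dBm

−94.7 dBm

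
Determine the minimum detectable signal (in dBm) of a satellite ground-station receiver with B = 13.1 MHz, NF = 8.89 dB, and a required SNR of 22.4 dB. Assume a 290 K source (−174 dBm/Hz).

Sensitivity = −174 + 10 log₁₀(B) + NF + SNR_min
= −174 + 71.17 + 8.89 + 22.4
= −71.54 dBm → −71.5 dBm

−71.5 dBm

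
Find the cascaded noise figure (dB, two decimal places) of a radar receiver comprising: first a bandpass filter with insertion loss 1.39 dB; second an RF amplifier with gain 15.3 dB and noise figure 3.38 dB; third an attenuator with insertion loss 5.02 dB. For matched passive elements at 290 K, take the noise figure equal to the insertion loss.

Convert to linear (a loss of L dB is a gain of −L dB): F_i = 10^(NF_i/10), G_i = 10^(G_i,dB/10)
  Stage 1: F_1 = 10^(1.39/10) = 1.377, G_1 = 10^(−1.39/10) = 0.7261
  Stage 2: F_2 = 10^(3.38/10) = 2.178, G_2 = 10^(15.3/10) = 33.88
  Stage 3: F_3 = 10^(5.02/10) = 3.177, G_3 = 10^(−5.02/10) = 0.3148
Friis cascade:
  F = 1.377 + (2.178 − 1)/0.7261 + (3.177 − 1)/24.60 = 3.088
NF = 10 log₁₀(3.088) = 4.90 dB

4.90 dB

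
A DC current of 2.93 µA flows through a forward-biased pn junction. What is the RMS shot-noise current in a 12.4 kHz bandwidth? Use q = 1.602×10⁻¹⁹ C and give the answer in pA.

108 pA

I_n = √(2qI·B)
2qI·B = 2 × 1.602×10⁻¹⁹ × 2.93×10⁻⁶ × 1.24×10⁴ = 1.16×10⁻²⁰ A²
I_n = √(1.16×10⁻²⁰) = 1.08×10⁻¹⁰ A = 108 pA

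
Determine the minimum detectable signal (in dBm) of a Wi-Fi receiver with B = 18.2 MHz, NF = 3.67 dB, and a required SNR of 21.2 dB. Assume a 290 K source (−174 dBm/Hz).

Sensitivity = −174 + 10 log₁₀(B) + NF + SNR_min
= −174 + 72.6 + 3.67 + 21.2
= −76.53 dBm → −76.5 dBm

−76.5 dBm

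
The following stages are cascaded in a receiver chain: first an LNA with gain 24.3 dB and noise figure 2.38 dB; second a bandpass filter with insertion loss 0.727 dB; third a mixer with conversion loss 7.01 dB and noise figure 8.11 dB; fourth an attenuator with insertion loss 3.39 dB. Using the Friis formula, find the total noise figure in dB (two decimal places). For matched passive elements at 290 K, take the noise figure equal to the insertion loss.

Convert to linear (a loss of L dB is a gain of −L dB): F_i = 10^(NF_i/10), G_i = 10^(G_i,dB/10)
  Stage 1: F_1 = 10^(2.38/10) = 1.730, G_1 = 10^(24.3/10) = 269.2
  Stage 2: F_2 = 10^(0.727/10) = 1.182, G_2 = 10^(−0.727/10) = 0.8459
  Stage 3: F_3 = 10^(8.11/10) = 6.471, G_3 = 10^(−7.01/10) = 0.1991
  Stage 4: F_4 = 10^(3.39/10) = 2.183, G_4 = 10^(−3.39/10) = 0.4581
Friis cascade:
  F = 1.730 + (1.182 − 1)/269.2 + (6.471 − 1)/227.7 + (2.183 − 1)/45.32 = 1.781
NF = 10 log₁₀(1.781) = 2.51 dB

2.51 dB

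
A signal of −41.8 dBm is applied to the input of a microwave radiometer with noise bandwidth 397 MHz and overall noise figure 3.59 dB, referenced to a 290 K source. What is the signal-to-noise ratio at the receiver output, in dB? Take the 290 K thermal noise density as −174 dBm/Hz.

Noise floor: N = −174 + 10 log₁₀(B) + NF
10 log₁₀(3.97×10⁸) = 85.99 dB
N = −174 + 85.99 + 3.59 = −84.42 dBm
SNR = P_sig − N = −41.8 − (−84.42) = 42.62 dB → 42.6 dB

42.6 dB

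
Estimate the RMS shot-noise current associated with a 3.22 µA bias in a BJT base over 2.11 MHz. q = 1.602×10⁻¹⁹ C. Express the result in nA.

1.48 nA

I_n = √(2qI·B)
2qI·B = 2 × 1.602×10⁻¹⁹ × 3.22×10⁻⁶ × 2.11×10⁶ = 2.18×10⁻¹⁸ A²
I_n = √(2.18×10⁻¹⁸) = 1.48×10⁻⁹ A = 1.48 nA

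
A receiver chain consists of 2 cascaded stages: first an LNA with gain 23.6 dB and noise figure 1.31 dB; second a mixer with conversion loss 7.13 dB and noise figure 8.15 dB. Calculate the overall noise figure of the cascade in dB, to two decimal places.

Convert to linear (a loss of L dB is a gain of −L dB): F_i = 10^(NF_i/10), G_i = 10^(G_i,dB/10)
  Stage 1: F_1 = 10^(1.31/10) = 1.352, G_1 = 10^(23.6/10) = 229.1
  Stage 2: F_2 = 10^(8.15/10) = 6.531, G_2 = 10^(−7.13/10) = 0.1936
Friis cascade:
  F = 1.352 + (6.531 − 1)/229.1 = 1.376
NF = 10 log₁₀(1.376) = 1.39 dB

1.39 dB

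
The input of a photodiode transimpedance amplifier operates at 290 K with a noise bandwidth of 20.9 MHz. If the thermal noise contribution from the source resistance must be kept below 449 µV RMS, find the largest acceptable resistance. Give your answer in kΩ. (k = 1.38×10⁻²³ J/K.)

Johnson–Nyquist: V_n = √(4kTRB) ⇒ R = V_n² / (4kTB)
4kTB = 4 × 1.38×10⁻²³ × 290 × 2.09×10⁷ = 3.35×10⁻¹³
R = (4.49×10⁻⁴)² / 3.35×10⁻¹³ = 6.03×10⁵ Ω = 603 kΩ

603 kΩ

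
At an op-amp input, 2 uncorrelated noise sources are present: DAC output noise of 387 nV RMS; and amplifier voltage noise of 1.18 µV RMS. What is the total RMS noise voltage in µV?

Uncorrelated sources add in power (mean-square): V_tot = √(ΣV_i²)
V_tot = √[(3.87×10⁻⁷)² + (1.18×10⁻⁶)²] = 1.24×10⁻⁶ V = 1.24 µV

1.24 µV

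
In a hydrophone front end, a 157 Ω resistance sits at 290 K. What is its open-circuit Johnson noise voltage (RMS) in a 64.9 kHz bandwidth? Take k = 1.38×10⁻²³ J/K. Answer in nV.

V_n = √(4kTRB)
4kTRB = 4 × 1.38×10⁻²³ × 290 × 1.57×10² × 6.49×10⁴ = 1.63×10⁻¹³ V²
V_n = √(1.63×10⁻¹³) = 4.04×10⁻⁷ V = 404 nV

404 nV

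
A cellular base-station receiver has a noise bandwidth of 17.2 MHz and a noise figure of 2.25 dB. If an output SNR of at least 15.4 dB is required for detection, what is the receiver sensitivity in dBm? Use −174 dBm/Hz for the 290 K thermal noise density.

−84.0 dBm

Sensitivity = −174 + 10 log₁₀(B) + NF + SNR_min
= −174 + 72.36 + 2.25 + 15.4
= −83.99 dBm → −84.0 dBm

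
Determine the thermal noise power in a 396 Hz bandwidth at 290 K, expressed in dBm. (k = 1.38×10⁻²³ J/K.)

−148.0 dBm

P_n = kTB = 1.38×10⁻²³ × 290 × 3.96×10² = 1.58×10⁻¹⁸ W
In dBm: 10 log₁₀(1.58×10⁻¹⁸ / 10⁻³) = −148.0 dBm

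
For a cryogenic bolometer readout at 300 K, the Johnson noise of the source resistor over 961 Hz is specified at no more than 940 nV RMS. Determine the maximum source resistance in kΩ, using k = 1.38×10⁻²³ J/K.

55.5 kΩ

Johnson–Nyquist: V_n = √(4kTRB) ⇒ R = V_n² / (4kTB)
4kTB = 4 × 1.38×10⁻²³ × 300 × 9.61×10² = 1.59×10⁻¹⁷
R = (9.40×10⁻⁷)² / 1.59×10⁻¹⁷ = 5.55×10⁴ Ω = 55.5 kΩ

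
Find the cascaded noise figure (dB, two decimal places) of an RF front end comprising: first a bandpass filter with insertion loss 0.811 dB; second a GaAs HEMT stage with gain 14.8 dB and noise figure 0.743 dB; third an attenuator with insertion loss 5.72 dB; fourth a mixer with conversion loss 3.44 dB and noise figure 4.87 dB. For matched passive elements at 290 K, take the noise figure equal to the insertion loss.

Convert to linear (a loss of L dB is a gain of −L dB): F_i = 10^(NF_i/10), G_i = 10^(G_i,dB/10)
  Stage 1: F_1 = 10^(0.811/10) = 1.205, G_1 = 10^(−0.811/10) = 0.8297
  Stage 2: F_2 = 10^(0.743/10) = 1.187, G_2 = 10^(14.8/10) = 30.20
  Stage 3: F_3 = 10^(5.72/10) = 3.733, G_3 = 10^(−5.72/10) = 0.2679
  Stage 4: F_4 = 10^(4.87/10) = 3.069, G_4 = 10^(−3.44/10) = 0.4529
Friis cascade:
  F = 1.205 + (1.187 − 1)/0.8297 + (3.733 − 1)/25.06 + (3.069 − 1)/6.713 = 1.847
NF = 10 log₁₀(1.847) = 2.67 dB

2.67 dB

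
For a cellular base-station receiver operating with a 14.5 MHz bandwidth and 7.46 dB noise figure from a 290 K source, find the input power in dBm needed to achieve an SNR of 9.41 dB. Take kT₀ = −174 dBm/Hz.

Sensitivity = −174 + 10 log₁₀(B) + NF + SNR_min
= −174 + 71.61 + 7.46 + 9.41
= −85.52 dBm → −85.5 dBm

−85.5 dBm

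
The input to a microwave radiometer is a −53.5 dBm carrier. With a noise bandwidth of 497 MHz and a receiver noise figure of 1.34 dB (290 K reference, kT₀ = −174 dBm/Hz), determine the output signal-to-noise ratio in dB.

32.2 dB

Noise floor: N = −174 + 10 log₁₀(B) + NF
10 log₁₀(4.97×10⁸) = 86.96 dB
N = −174 + 86.96 + 1.34 = −85.70 dBm
SNR = P_sig − N = −53.5 − (−85.70) = 32.20 dB → 32.2 dB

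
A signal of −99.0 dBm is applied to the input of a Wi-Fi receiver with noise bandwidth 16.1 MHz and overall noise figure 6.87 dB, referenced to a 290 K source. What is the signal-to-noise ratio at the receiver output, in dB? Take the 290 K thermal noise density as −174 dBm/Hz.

−3.9 dB

Noise floor: N = −174 + 10 log₁₀(B) + NF
10 log₁₀(1.61×10⁷) = 72.07 dB
N = −174 + 72.07 + 6.87 = −95.06 dBm
SNR = P_sig − N = −99.0 − (−95.06) = −3.94 dB → −3.9 dB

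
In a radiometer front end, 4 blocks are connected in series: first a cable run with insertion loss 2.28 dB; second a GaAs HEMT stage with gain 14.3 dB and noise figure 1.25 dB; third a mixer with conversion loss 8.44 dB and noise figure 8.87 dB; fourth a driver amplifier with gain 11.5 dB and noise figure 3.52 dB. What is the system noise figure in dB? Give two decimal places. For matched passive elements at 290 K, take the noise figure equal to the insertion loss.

Convert to linear (a loss of L dB is a gain of −L dB): F_i = 10^(NF_i/10), G_i = 10^(G_i,dB/10)
  Stage 1: F_1 = 10^(2.28/10) = 1.690, G_1 = 10^(−2.28/10) = 0.5916
  Stage 2: F_2 = 10^(1.25/10) = 1.334, G_2 = 10^(14.3/10) = 26.92
  Stage 3: F_3 = 10^(8.87/10) = 7.709, G_3 = 10^(−8.44/10) = 0.1432
  Stage 4: F_4 = 10^(3.52/10) = 2.249, G_4 = 10^(11.5/10) = 14.13
Friis cascade:
  F = 1.690 + (1.334 − 1)/0.5916 + (7.709 − 1)/15.92 + (2.249 − 1)/2.280 = 3.223
NF = 10 log₁₀(3.223) = 5.08 dB

5.08 dB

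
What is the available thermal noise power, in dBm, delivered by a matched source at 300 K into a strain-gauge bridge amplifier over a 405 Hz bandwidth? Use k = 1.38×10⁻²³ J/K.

−147.8 dBm

P_n = kTB = 1.38×10⁻²³ × 300 × 4.05×10² = 1.68×10⁻¹⁸ W
In dBm: 10 log₁₀(1.68×10⁻¹⁸ / 10⁻³) = −147.8 dBm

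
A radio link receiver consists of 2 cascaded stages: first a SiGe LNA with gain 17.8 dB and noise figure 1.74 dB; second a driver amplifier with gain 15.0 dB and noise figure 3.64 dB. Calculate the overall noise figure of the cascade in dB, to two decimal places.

1.80 dB

Convert to linear (a loss of L dB is a gain of −L dB): F_i = 10^(NF_i/10), G_i = 10^(G_i,dB/10)
  Stage 1: F_1 = 10^(1.74/10) = 1.493, G_1 = 10^(17.8/10) = 60.26
  Stage 2: F_2 = 10^(3.64/10) = 2.312, G_2 = 10^(15.0/10) = 31.62
Friis cascade:
  F = 1.493 + (2.312 − 1)/60.26 = 1.515
NF = 10 log₁₀(1.515) = 1.80 dB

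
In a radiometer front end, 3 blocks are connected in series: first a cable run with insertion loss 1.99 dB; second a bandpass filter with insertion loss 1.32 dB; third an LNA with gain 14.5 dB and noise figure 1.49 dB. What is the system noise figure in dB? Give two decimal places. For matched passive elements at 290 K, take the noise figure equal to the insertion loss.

4.80 dB

Convert to linear (a loss of L dB is a gain of −L dB): F_i = 10^(NF_i/10), G_i = 10^(G_i,dB/10)
  Stage 1: F_1 = 10^(1.99/10) = 1.581, G_1 = 10^(−1.99/10) = 0.6324
  Stage 2: F_2 = 10^(1.32/10) = 1.355, G_2 = 10^(−1.32/10) = 0.7379
  Stage 3: F_3 = 10^(1.49/10) = 1.409, G_3 = 10^(14.5/10) = 28.18
Friis cascade:
  F = 1.581 + (1.355 − 1)/0.6324 + (1.409 − 1)/0.4667 = 3.020
NF = 10 log₁₀(3.020) = 4.80 dB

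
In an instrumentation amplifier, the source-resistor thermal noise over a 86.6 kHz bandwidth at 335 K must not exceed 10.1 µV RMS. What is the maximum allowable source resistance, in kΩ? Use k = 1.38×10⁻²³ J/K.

Johnson–Nyquist: V_n = √(4kTRB) ⇒ R = V_n² / (4kTB)
4kTB = 4 × 1.38×10⁻²³ × 335 × 8.66×10⁴ = 1.60×10⁻¹⁵
R = (1.01×10⁻⁵)² / 1.60×10⁻¹⁵ = 6.37×10⁴ Ω = 63.7 kΩ

63.7 kΩ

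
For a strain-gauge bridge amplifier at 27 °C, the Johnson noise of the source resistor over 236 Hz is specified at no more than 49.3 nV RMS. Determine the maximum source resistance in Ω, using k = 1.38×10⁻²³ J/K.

T = 27 °C + 273.15 = 300.15 K
Johnson–Nyquist: V_n = √(4kTRB) ⇒ R = V_n² / (4kTB)
4kTB = 4 × 1.38×10⁻²³ × 300.15 × 2.36×10² = 3.91×10⁻¹⁸
R = (4.93×10⁻⁸)² / 3.91×10⁻¹⁸ = 6.22×10² Ω = 622 Ω

622 Ω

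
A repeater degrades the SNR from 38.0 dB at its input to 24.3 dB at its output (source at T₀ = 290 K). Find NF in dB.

NF (dB) = SNR_in(dB) − SNR_out(dB) when the source is at T₀
NF = 38.0 − 24.3 = 13.7 dB

13.7 dB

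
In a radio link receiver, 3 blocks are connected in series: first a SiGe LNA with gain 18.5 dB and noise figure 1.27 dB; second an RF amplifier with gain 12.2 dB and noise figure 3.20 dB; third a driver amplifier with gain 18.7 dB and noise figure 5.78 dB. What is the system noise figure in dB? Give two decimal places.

1.33 dB

Convert to linear (a loss of L dB is a gain of −L dB): F_i = 10^(NF_i/10), G_i = 10^(G_i,dB/10)
  Stage 1: F_1 = 10^(1.27/10) = 1.340, G_1 = 10^(18.5/10) = 70.79
  Stage 2: F_2 = 10^(3.20/10) = 2.089, G_2 = 10^(12.2/10) = 16.60
  Stage 3: F_3 = 10^(5.78/10) = 3.784, G_3 = 10^(18.7/10) = 74.13
Friis cascade:
  F = 1.340 + (2.089 − 1)/70.79 + (3.784 − 1)/1175 = 1.357
NF = 10 log₁₀(1.357) = 1.33 dB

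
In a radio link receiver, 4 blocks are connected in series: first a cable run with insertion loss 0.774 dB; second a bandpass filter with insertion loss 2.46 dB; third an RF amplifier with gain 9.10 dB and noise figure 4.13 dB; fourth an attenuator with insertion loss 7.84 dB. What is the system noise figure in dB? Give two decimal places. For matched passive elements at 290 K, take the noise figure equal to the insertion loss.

Convert to linear (a loss of L dB is a gain of −L dB): F_i = 10^(NF_i/10), G_i = 10^(G_i,dB/10)
  Stage 1: F_1 = 10^(0.774/10) = 1.195, G_1 = 10^(−0.774/10) = 0.8368
  Stage 2: F_2 = 10^(2.46/10) = 1.762, G_2 = 10^(−2.46/10) = 0.5675
  Stage 3: F_3 = 10^(4.13/10) = 2.588, G_3 = 10^(9.10/10) = 8.128
  Stage 4: F_4 = 10^(7.84/10) = 6.081, G_4 = 10^(−7.84/10) = 0.1644
Friis cascade:
  F = 1.195 + (1.762 − 1)/0.8368 + (2.588 − 1)/0.4749 + (6.081 − 1)/3.860 = 6.766
NF = 10 log₁₀(6.766) = 8.30 dB

8.30 dB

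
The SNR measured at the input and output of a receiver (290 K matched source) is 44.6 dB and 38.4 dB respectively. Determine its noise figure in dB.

NF (dB) = SNR_in(dB) − SNR_out(dB) when the source is at T₀
NF = 44.6 − 38.4 = 6.2 dB

6.2 dB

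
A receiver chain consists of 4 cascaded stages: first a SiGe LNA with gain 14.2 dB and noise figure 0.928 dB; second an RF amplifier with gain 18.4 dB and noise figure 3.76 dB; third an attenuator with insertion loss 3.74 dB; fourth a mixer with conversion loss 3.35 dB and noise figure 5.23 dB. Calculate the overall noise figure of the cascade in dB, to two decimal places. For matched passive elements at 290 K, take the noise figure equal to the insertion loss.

1.12 dB

Convert to linear (a loss of L dB is a gain of −L dB): F_i = 10^(NF_i/10), G_i = 10^(G_i,dB/10)
  Stage 1: F_1 = 10^(0.928/10) = 1.238, G_1 = 10^(14.2/10) = 26.30
  Stage 2: F_2 = 10^(3.76/10) = 2.377, G_2 = 10^(18.4/10) = 69.18
  Stage 3: F_3 = 10^(3.74/10) = 2.366, G_3 = 10^(−3.74/10) = 0.4227
  Stage 4: F_4 = 10^(5.23/10) = 3.334, G_4 = 10^(−3.35/10) = 0.4624
Friis cascade:
  F = 1.238 + (2.377 − 1)/26.30 + (2.366 − 1)/1820 + (3.334 − 1)/769.1 = 1.294
NF = 10 log₁₀(1.294) = 1.12 dB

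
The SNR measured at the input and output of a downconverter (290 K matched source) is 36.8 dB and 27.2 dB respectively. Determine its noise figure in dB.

NF (dB) = SNR_in(dB) − SNR_out(dB) when the source is at T₀
NF = 36.8 − 27.2 = 9.6 dB

9.6 dB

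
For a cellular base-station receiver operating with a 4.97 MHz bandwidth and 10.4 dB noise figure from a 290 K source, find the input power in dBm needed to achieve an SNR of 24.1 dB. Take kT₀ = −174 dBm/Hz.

−72.5 dBm

Sensitivity = −174 + 10 log₁₀(B) + NF + SNR_min
= −174 + 66.96 + 10.4 + 24.1
= −72.54 dBm → −72.5 dBm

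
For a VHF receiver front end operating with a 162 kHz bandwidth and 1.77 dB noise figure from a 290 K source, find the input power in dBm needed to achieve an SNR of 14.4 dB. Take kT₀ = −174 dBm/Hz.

Sensitivity = −174 + 10 log₁₀(B) + NF + SNR_min
= −174 + 52.1 + 1.77 + 14.4
= −105.73 dBm → −105.7 dBm

−105.7 dBm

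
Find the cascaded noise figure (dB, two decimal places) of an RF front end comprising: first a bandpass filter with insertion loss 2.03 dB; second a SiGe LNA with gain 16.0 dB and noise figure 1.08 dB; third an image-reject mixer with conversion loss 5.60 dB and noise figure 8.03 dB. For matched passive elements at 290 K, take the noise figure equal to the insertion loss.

Convert to linear (a loss of L dB is a gain of −L dB): F_i = 10^(NF_i/10), G_i = 10^(G_i,dB/10)
  Stage 1: F_1 = 10^(2.03/10) = 1.596, G_1 = 10^(−2.03/10) = 0.6266
  Stage 2: F_2 = 10^(1.08/10) = 1.282, G_2 = 10^(16.0/10) = 39.81
  Stage 3: F_3 = 10^(8.03/10) = 6.353, G_3 = 10^(−5.60/10) = 0.2754
Friis cascade:
  F = 1.596 + (1.282 − 1)/0.6266 + (6.353 − 1)/24.95 = 2.261
NF = 10 log₁₀(2.261) = 3.54 dB

3.54 dB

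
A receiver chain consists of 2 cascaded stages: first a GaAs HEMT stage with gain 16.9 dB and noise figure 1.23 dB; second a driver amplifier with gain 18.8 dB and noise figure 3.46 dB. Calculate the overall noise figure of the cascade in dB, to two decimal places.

1.31 dB

Convert to linear (a loss of L dB is a gain of −L dB): F_i = 10^(NF_i/10), G_i = 10^(G_i,dB/10)
  Stage 1: F_1 = 10^(1.23/10) = 1.327, G_1 = 10^(16.9/10) = 48.98
  Stage 2: F_2 = 10^(3.46/10) = 2.218, G_2 = 10^(18.8/10) = 75.86
Friis cascade:
  F = 1.327 + (2.218 − 1)/48.98 = 1.352
NF = 10 log₁₀(1.352) = 1.31 dB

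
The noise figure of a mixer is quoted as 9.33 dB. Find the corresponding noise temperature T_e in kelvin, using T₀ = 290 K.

2195 K

F = 10^(9.33/10) = 8.57038
T_e = (F − 1)·T₀ = (8.57038 − 1) × 290 = 2195 K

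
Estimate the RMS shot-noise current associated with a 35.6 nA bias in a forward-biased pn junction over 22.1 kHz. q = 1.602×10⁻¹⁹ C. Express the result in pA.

I_n = √(2qI·B)
2qI·B = 2 × 1.602×10⁻¹⁹ × 3.56×10⁻⁸ × 2.21×10⁴ = 2.52×10⁻²² A²
I_n = √(2.52×10⁻²²) = 1.59×10⁻¹¹ A = 15.9 pA

15.9 pA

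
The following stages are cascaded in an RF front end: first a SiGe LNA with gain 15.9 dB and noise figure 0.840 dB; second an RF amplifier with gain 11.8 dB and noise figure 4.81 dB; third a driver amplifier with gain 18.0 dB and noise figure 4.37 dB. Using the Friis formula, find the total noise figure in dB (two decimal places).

1.03 dB

Convert to linear (a loss of L dB is a gain of −L dB): F_i = 10^(NF_i/10), G_i = 10^(G_i,dB/10)
  Stage 1: F_1 = 10^(0.840/10) = 1.213, G_1 = 10^(15.9/10) = 38.90
  Stage 2: F_2 = 10^(4.81/10) = 3.027, G_2 = 10^(11.8/10) = 15.14
  Stage 3: F_3 = 10^(4.37/10) = 2.735, G_3 = 10^(18.0/10) = 63.10
Friis cascade:
  F = 1.213 + (3.027 − 1)/38.90 + (2.735 − 1)/588.8 = 1.268
NF = 10 log₁₀(1.268) = 1.03 dB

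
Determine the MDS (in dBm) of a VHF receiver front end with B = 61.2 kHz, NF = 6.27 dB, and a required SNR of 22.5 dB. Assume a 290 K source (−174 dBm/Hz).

−97.4 dBm

Sensitivity = −174 + 10 log₁₀(B) + NF + SNR_min
= −174 + 47.87 + 6.27 + 22.5
= −97.36 dBm → −97.4 dBm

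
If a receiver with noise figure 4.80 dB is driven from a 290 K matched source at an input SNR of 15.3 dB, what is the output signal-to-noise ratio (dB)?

By definition F = SNR_in/SNR_out, so in dB: SNR_out = SNR_in − NF
SNR_out = 15.3 − 4.80 = 10.50 dB

10.50 dB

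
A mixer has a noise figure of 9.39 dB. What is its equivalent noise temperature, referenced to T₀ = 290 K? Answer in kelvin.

F = 10^(9.39/10) = 8.6896
T_e = (F − 1)·T₀ = (8.6896 − 1) × 290 = 2230 K

2230 K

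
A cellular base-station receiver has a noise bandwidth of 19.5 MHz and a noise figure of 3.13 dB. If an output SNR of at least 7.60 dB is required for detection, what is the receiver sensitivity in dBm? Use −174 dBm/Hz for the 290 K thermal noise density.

−90.4 dBm

Sensitivity = −174 + 10 log₁₀(B) + NF + SNR_min
= −174 + 72.9 + 3.13 + 7.60
= −90.37 dBm → −90.4 dBm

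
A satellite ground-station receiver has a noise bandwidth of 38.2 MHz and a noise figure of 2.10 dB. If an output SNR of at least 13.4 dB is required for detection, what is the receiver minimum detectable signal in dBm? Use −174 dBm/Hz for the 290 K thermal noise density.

−82.7 dBm

Sensitivity = −174 + 10 log₁₀(B) + NF + SNR_min
= −174 + 75.82 + 2.10 + 13.4
= −82.68 dBm → −82.7 dBm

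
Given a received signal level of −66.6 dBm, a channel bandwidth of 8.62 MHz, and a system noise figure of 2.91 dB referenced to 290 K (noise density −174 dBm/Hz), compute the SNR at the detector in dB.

35.1 dB

Noise floor: N = −174 + 10 log₁₀(B) + NF
10 log₁₀(8.62×10⁶) = 69.36 dB
N = −174 + 69.36 + 2.91 = −101.73 dBm
SNR = P_sig − N = −66.6 − (−101.73) = 35.13 dB → 35.1 dB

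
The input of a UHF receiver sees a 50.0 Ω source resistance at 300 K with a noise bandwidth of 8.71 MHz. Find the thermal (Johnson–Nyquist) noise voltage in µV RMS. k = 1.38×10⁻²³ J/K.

2.69 µV

V_n = √(4kTRB)
4kTRB = 4 × 1.38×10⁻²³ × 300 × 5.00×10¹ × 8.71×10⁶ = 7.21×10⁻¹² V²
V_n = √(7.21×10⁻¹²) = 2.69×10⁻⁶ V = 2.69 µV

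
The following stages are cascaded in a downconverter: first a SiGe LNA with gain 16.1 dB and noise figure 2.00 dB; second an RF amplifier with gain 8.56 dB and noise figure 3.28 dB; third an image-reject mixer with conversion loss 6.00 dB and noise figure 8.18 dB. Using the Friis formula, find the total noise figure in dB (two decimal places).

Convert to linear (a loss of L dB is a gain of −L dB): F_i = 10^(NF_i/10), G_i = 10^(G_i,dB/10)
  Stage 1: F_1 = 10^(2.00/10) = 1.585, G_1 = 10^(16.1/10) = 40.74
  Stage 2: F_2 = 10^(3.28/10) = 2.128, G_2 = 10^(8.56/10) = 7.178
  Stage 3: F_3 = 10^(8.18/10) = 6.577, G_3 = 10^(−6.00/10) = 0.2512
Friis cascade:
  F = 1.585 + (2.128 − 1)/40.74 + (6.577 − 1)/292.4 = 1.632
NF = 10 log₁₀(1.632) = 2.13 dB

2.13 dB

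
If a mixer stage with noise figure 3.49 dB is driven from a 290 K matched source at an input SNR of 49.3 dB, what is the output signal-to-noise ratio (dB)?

By definition F = SNR_in/SNR_out, so in dB: SNR_out = SNR_in − NF
SNR_out = 49.3 − 3.49 = 45.81 dB

45.81 dB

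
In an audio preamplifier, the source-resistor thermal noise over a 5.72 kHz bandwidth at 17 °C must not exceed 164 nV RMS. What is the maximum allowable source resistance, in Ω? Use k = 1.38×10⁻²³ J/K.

T = 17 °C + 273.15 = 290.15 K
Johnson–Nyquist: V_n = √(4kTRB) ⇒ R = V_n² / (4kTB)
4kTB = 4 × 1.38×10⁻²³ × 290.15 × 5.72×10³ = 9.16×10⁻¹⁷
R = (1.64×10⁻⁷)² / 9.16×10⁻¹⁷ = 2.94×10² Ω = 294 Ω

294 Ω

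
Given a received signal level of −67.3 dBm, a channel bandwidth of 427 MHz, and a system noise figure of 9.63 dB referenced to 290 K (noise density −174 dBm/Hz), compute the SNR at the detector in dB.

10.8 dB

Noise floor: N = −174 + 10 log₁₀(B) + NF
10 log₁₀(4.27×10⁸) = 86.3 dB
N = −174 + 86.3 + 9.63 = −78.07 dBm
SNR = P_sig − N = −67.3 − (−78.07) = 10.77 dB → 10.8 dB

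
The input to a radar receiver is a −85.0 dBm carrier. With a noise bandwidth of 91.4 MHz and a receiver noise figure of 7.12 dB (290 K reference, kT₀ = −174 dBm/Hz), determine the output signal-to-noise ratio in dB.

Noise floor: N = −174 + 10 log₁₀(B) + NF
10 log₁₀(9.14×10⁷) = 79.61 dB
N = −174 + 79.61 + 7.12 = −87.27 dBm
SNR = P_sig − N = −85.0 − (−87.27) = 2.27 dB → 2.3 dB

2.3 dB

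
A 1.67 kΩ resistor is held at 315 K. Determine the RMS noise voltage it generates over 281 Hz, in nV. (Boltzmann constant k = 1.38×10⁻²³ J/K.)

90.3 nV

V_n = √(4kTRB)
4kTRB = 4 × 1.38×10⁻²³ × 315 × 1.67×10³ × 2.81×10² = 8.16×10⁻¹⁵ V²
V_n = √(8.16×10⁻¹⁵) = 9.03×10⁻⁸ V = 90.3 nV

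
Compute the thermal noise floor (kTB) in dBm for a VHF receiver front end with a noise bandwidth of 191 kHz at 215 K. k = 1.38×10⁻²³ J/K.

−122.5 dBm

P_n = kTB = 1.38×10⁻²³ × 215 × 1.91×10⁵ = 5.67×10⁻¹⁶ W
In dBm: 10 log₁₀(5.67×10⁻¹⁶ / 10⁻³) = −122.5 dBm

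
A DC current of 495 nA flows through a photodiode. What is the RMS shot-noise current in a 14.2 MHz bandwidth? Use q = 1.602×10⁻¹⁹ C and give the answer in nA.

I_n = √(2qI·B)
2qI·B = 2 × 1.602×10⁻¹⁹ × 4.95×10⁻⁷ × 1.42×10⁷ = 2.25×10⁻¹⁸ A²
I_n = √(2.25×10⁻¹⁸) = 1.50×10⁻⁹ A = 1.50 nA

1.50 nA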